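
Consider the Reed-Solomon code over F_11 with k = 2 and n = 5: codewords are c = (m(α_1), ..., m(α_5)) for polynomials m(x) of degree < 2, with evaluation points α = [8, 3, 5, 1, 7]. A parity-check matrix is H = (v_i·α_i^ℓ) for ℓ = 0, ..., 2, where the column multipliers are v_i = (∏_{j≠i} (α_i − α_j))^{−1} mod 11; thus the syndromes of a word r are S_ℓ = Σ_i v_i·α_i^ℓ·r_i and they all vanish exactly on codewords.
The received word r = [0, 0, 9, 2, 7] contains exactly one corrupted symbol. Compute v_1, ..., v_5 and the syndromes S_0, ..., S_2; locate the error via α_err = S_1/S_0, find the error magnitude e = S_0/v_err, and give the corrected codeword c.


S = (10, 3, 2), error at position 1, error magnitude e = 5, c = [6, 0, 9, 2, 7].

Step 1: column multipliers v_i = (∏_{j≠i}(α_i − α_j))^{−1} mod 11.
  i = 1 (α = 8): (8−3)(8−5)(8−1)(8−7) = 5·3·7·1 = 105 ≡ 6, so v_1 = 6^{−1} = 2 (mod 11).
  i = 2 (α = 3): (3−8)(3−5)(3−1)(3−7) = (−5)·(−2)·2·(−4) = −80 ≡ 8, so v_2 = 8^{−1} = 7 (mod 11).
  i = 3 (α = 5): (5−8)(5−3)(5−1)(5−7) = (−3)·2·4·(−2) = 48 ≡ 4, so v_3 = 4^{−1} = 3 (mod 11).
  i = 4 (α = 1): (1−8)(1−3)(1−5)(1−7) = (−7)·(−2)·(−4)·(−6) = 336 ≡ 6, so v_4 = 6^{−1} = 2 (mod 11).
  i = 5 (α = 7): (7−8)(7−3)(7−5)(7−1) = (−1)·4·2·6 = −48 ≡ 7, so v_5 = 7^{−1} = 8 (mod 11).
  v = [2, 7, 3, 2, 8].
Step 2: syndromes of r = [0, 0, 9, 2, 7] (all sums mod 11).
  S_0 = Σ v_i r_i = 2·0 + 7·0 + 3·9 + 2·2 + 8·7 = 87 ≡ 10.
  S_1 = Σ v_i α_i r_i = 2·8·0 + 7·3·0 + 3·5·9 + 2·1·2 + 8·7·7 = 531 ≡ 3.
  α_i^2 mod 11 = [9, 9, 3, 1, 5].
  S_2 = Σ v_i α_i^2 r_i = 2·9·0 + 7·9·0 + 3·3·9 + 2·1·2 + 8·5·7 = 365 ≡ 2.
  S = (10, 3, 2) ≠ 0, so r is not a codeword (an error is present).
Step 3: locate the error. For a single error e at position i, S_ℓ = v_i·e·α_i^ℓ, so α_err = S_1/S_0.
  S_0^{−1} = 10^{−1} = 10 (mod 11), so α_err = 3·10 = 30 ≡ 8 = α_1. Error position i = 1.
  Consistency check: S_2/S_1 = 2·4 = 8 ≡ 8 = α_err ✓ (single-error assumption holds).
Step 4: error magnitude e = S_0/v_1 = S_0·∏_{j≠1}(α_1 − α_j) = 10·6 = 60 ≡ 5 (mod 11).
Step 5: correct position 1: c_1 = r_1 − e = 0 − 5 ≡ 6 (mod 11). Hence c = [6, 0, 9, 2, 7].
  Check: interpolating c through the α_i gives m(x) = 3 + 10·x (degree < 2) with m(α_i) = c_i for every i, so c is indeed a codeword.


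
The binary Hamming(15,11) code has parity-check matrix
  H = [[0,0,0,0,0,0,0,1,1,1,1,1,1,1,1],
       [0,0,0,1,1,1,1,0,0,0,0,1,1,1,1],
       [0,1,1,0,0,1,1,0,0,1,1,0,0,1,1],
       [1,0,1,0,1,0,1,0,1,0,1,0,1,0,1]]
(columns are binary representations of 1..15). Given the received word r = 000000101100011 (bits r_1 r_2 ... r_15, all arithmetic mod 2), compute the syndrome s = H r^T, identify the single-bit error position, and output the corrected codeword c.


s = (0, 1, 0, 1)^T, error position = 5, corrected codeword c = 000010101100011

Compute s = H r^T mod 2 one row at a time:
  s_1 = 0 + 1 + 1 + 0 + 0 + 0 + 1 + 1 = 4 ≡ 0 (mod 2).
  s_2 = 0 + 0 + 0 + 1 + 0 + 0 + 1 + 1 = 3 ≡ 1 (mod 2).
  s_3 = 0 + 0 + 0 + 1 + 1 + 0 + 1 + 1 = 4 ≡ 0 (mod 2).
  s_4 = 0 + 0 + 0 + 1 + 1 + 0 + 0 + 1 = 3 ≡ 1 (mod 2).
s = (0, 1, 0, 1)^T — this equals column 5 of H (binary 0101), so error is at position 5.
Correct: flip bit 5 of r = 000000101100011 to get c = 000010101100011.


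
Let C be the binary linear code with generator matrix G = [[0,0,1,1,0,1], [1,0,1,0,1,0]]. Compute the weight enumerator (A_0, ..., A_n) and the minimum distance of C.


Weight distribution: A_0 = 1, A_3 = 2, A_4 = 1. Minimum distance d = 3.

Enumerate all 2^2 = 4 messages m ∈ F_2^2.
For each, compute codeword c = mG in F_2^6, then tally its weight.
  m = 00 → c = 000000, weight = 0.
  m = 10 → c = 001101, weight = 3.
  m = 01 → c = 101010, weight = 3.
  m = 11 → c = 100111, weight = 4.
Tally weights:
  weight 0: 1 codewords.
  weight 3: 2 codewords.
  weight 4: 1 codewords.
Minimum distance d = smallest w > 0 with A_w > 0 = 3.
Sanity: Σ A_w = 4 = 2^2 = 4 ✓.


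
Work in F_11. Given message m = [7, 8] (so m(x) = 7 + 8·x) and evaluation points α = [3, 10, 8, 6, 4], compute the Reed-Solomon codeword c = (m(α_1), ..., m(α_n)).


c = [9, 10, 5, 0, 6]

Message polynomial: m(x) = 7 + 8·x (mod 11).
For each evaluation point α_i, compute m(α_i) mod 11:
  α_1 = 3: Horner steps 8 → 9, so m(3) = 9.
  α_2 = 10: Horner steps 8 → 10, so m(10) = 10.
  α_3 = 8: Horner steps 8 → 5, so m(8) = 5.
  α_4 = 6: Horner steps 8 → 0, so m(6) = 0.
  α_5 = 4: Horner steps 8 → 6, so m(4) = 6.
Codeword c = [9, 10, 5, 0, 6] ∈ F_11^5.


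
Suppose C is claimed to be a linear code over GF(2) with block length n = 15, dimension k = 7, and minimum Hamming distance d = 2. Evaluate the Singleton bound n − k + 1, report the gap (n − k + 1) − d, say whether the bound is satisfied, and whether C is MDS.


Singleton RHS = n − k + 1 = 9, slack = 7, bound satisfied, not MDS.

Singleton bound: d ≤ n − k + 1.
Here n = 15, k = 7, so n − k + 1 = 9.
Given d = 2, check d ≤ 9: YES.
Slack = (n − k + 1) − d = 7.
The code is NOT MDS (slack = 7 > 0).
Description: the claimed parameters are [15, 7, 2]_2; such a code would be non-MDS.


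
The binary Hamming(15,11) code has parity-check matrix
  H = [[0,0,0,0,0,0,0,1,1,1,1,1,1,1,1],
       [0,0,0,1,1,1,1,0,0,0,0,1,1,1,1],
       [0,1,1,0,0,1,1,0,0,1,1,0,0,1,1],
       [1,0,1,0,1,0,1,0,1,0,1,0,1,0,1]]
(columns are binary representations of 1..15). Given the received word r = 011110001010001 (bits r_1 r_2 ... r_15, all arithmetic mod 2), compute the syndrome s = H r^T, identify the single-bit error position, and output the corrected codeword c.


s = (1, 1, 0, 1)^T, error position = 13, corrected codeword c = 011110001010101

Compute s = H r^T mod 2 one row at a time:
  s_1 = 0 + 1 + 0 + 1 + 0 + 0 + 0 + 1 = 3 ≡ 1 (mod 2).
  s_2 = 1 + 1 + 0 + 0 + 0 + 0 + 0 + 1 = 3 ≡ 1 (mod 2).
  s_3 = 1 + 1 + 0 + 0 + 0 + 1 + 0 + 1 = 4 ≡ 0 (mod 2).
  s_4 = 0 + 1 + 1 + 0 + 1 + 1 + 0 + 1 = 5 ≡ 1 (mod 2).
s = (1, 1, 0, 1)^T — this equals column 13 of H (binary 1101), so error is at position 13.
Correct: flip bit 13 of r = 011110001010001 to get c = 011110001010101.


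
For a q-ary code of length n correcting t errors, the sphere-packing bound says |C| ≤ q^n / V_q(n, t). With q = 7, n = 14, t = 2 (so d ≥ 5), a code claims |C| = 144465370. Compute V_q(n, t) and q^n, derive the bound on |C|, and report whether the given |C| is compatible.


V_q(n, t) = 3361, q^n = 678223072849, Hamming bound = 201792047, |C| = 144465370 ≤ bound (satisfied).

Step 1: Compute V_q(n, t) = Σ_{j=0}^2 C(n, j) (q−1)^j.
  j = 0: C(14,0)·(6)^0 = 1·1 = 1.
  j = 1: C(14,1)·(6)^1 = 14·6 = 84.
  j = 2: C(14,2)·(6)^2 = 91·36 = 3276.
  V_q(n, t) = 1 + 84 + 3276 = 3361.
Step 2: q^n = 7^14 = 678223072849.
Step 3: Hamming bound ⌊q^n / V_q(n,t)⌋ = ⌊678223072849/3361⌋ = 201792047.
Step 4: Compare |C| = 144465370 to 201792047: satisfied.
The claimed |C| lies below the Hamming bound.


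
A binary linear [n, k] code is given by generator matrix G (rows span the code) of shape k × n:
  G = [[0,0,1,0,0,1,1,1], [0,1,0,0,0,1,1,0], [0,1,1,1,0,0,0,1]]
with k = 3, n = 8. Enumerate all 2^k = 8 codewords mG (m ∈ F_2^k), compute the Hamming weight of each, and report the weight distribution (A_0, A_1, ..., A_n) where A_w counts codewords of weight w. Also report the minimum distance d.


Weight distribution: A_0 = 1, A_1 = 1, A_3 = 2, A_4 = 3, A_5 = 1. Minimum distance d = 1.

Enumerate all 2^3 = 8 messages m ∈ F_2^3.
For each, compute codeword c = mG in F_2^8, then tally its weight.
  m = 000 → c = 00000000, weight = 0.
  m = 100 → c = 00100111, weight = 4.
  m = 010 → c = 01000110, weight = 3.
  m = 110 → c = 01100001, weight = 3.
  m = 001 → c = 01110001, weight = 4.
  m = 101 → c = 01010110, weight = 4.
  m = 011 → c = 00110111, weight = 5.
  m = 111 → c = 00010000, weight = 1.
Tally weights:
  weight 0: 1 codewords.
  weight 1: 1 codewords.
  weight 3: 2 codewords.
  weight 4: 3 codewords.
  weight 5: 1 codewords.
Minimum distance d = smallest w > 0 with A_w > 0 = 1.
Sanity: Σ A_w = 8 = 2^3 = 8 ✓.


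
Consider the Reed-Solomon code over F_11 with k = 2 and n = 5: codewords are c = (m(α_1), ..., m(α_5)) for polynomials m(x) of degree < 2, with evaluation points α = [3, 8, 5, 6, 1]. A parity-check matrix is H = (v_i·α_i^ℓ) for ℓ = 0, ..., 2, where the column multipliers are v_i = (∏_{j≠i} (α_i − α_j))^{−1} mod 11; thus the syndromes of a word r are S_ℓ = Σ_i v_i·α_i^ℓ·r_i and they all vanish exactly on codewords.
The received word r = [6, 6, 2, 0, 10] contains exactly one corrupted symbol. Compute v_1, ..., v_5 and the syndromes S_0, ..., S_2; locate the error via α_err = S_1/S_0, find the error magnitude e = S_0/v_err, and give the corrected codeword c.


S = (10, 3, 2), error at position 2, error magnitude e = 10, c = [6, 7, 2, 0, 10].

Step 1: column multipliers v_i = (∏_{j≠i}(α_i − α_j))^{−1} mod 11.
  i = 1 (α = 3): (3−8)(3−5)(3−6)(3−1) = (−5)·(−2)·(−3)·2 = −60 ≡ 6, so v_1 = 6^{−1} = 2 (mod 11).
  i = 2 (α = 8): (8−3)(8−5)(8−6)(8−1) = 5·3·2·7 = 210 ≡ 1, so v_2 = 1^{−1} = 1 (mod 11).
  i = 3 (α = 5): (5−3)(5−8)(5−6)(5−1) = 2·(−3)·(−1)·4 = 24 ≡ 2, so v_3 = 2^{−1} = 6 (mod 11).
  i = 4 (α = 6): (6−3)(6−8)(6−5)(6−1) = 3·(−2)·1·5 = −30 ≡ 3, so v_4 = 3^{−1} = 4 (mod 11).
  i = 5 (α = 1): (1−3)(1−8)(1−5)(1−6) = (−2)·(−7)·(−4)·(−5) = 280 ≡ 5, so v_5 = 5^{−1} = 9 (mod 11).
  v = [2, 1, 6, 4, 9].
Step 2: syndromes of r = [6, 6, 2, 0, 10] (all sums mod 11).
  S_0 = Σ v_i r_i = 2·6 + 1·6 + 6·2 + 4·0 + 9·10 = 120 ≡ 10.
  S_1 = Σ v_i α_i r_i = 2·3·6 + 1·8·6 + 6·5·2 + 4·6·0 + 9·1·10 = 234 ≡ 3.
  α_i^2 mod 11 = [9, 9, 3, 3, 1].
  S_2 = Σ v_i α_i^2 r_i = 2·9·6 + 1·9·6 + 6·3·2 + 4·3·0 + 9·1·10 = 288 ≡ 2.
  S = (10, 3, 2) ≠ 0, so r is not a codeword (an error is present).
Step 3: locate the error. For a single error e at position i, S_ℓ = v_i·e·α_i^ℓ, so α_err = S_1/S_0.
  S_0^{−1} = 10^{−1} = 10 (mod 11), so α_err = 3·10 = 30 ≡ 8 = α_2. Error position i = 2.
  Consistency check: S_2/S_1 = 2·4 = 8 ≡ 8 = α_err ✓ (single-error assumption holds).
Step 4: error magnitude e = S_0/v_2 = S_0·∏_{j≠2}(α_2 − α_j) = 10·1 = 10 ≡ 10 (mod 11).
Step 5: correct position 2: c_2 = r_2 − e = 6 − 10 ≡ 7 (mod 11). Hence c = [6, 7, 2, 0, 10].
  Check: interpolating c through the α_i gives m(x) = 1 + 9·x (degree < 2) with m(α_i) = c_i for every i, so c is indeed a codeword.


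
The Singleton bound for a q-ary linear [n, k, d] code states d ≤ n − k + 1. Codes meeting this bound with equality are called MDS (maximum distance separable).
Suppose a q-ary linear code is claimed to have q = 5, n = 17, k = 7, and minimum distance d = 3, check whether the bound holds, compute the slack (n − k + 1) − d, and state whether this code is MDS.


Singleton RHS = n − k + 1 = 11, slack = 8, bound satisfied, not MDS.

Singleton bound: d ≤ n − k + 1.
Here n = 17, k = 7, so n − k + 1 = 11.
Given d = 3, check d ≤ 11: YES.
Slack = (n − k + 1) − d = 8.
The code is NOT MDS (slack = 8 > 0).
Description: the claimed parameters are [17, 7, 3]_5; such a code would be non-MDS.


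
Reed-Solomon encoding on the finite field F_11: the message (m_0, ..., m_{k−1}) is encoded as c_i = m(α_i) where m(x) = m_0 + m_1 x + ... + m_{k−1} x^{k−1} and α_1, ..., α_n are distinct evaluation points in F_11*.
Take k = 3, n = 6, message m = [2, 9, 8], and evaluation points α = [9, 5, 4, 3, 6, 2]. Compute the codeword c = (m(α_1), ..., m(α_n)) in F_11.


c = [5, 5, 1, 2, 3, 8]

Message polynomial: m(x) = 2 + 9·x + 8·x^2 (mod 11).
For each evaluation point α_i, compute m(α_i) mod 11:
  α_1 = 9: Horner steps 8 → 4 → 5, so m(9) = 5.
  α_2 = 5: Horner steps 8 → 5 → 5, so m(5) = 5.
  α_3 = 4: Horner steps 8 → 8 → 1, so m(4) = 1.
  α_4 = 3: Horner steps 8 → 0 → 2, so m(3) = 2.
  α_5 = 6: Horner steps 8 → 2 → 3, so m(6) = 3.
  α_6 = 2: Horner steps 8 → 3 → 8, so m(2) = 8.
Codeword c = [5, 5, 1, 2, 3, 8] ∈ F_11^6.


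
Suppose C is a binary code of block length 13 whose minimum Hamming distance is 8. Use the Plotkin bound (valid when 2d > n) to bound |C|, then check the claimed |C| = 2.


Plotkin bound M ≤ 4; given |C| = 2 ≤ bound (satisfied).

Check applicability: 2d = 16, n = 13.
2d − n = 3 > 0, so Plotkin applies.
Compute d/(2d−n) = 8/3 ≈ 2.6667.
⌊d/(2d−n)⌋ = 2.
Plotkin bound: M ≤ 2·2 = 4.
Given |C| = 2, check: satisfied.
This |C| is below the Plotkin bound.


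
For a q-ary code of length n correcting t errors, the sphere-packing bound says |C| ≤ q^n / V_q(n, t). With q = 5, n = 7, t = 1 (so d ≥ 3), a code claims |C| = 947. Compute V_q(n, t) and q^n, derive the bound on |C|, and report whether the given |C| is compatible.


V_q(n, t) = 29, q^n = 78125, Hamming bound = 2693, |C| = 947 ≤ bound (satisfied).

Step 1: Compute V_q(n, t) = Σ_{j=0}^1 C(n, j) (q−1)^j.
  j = 0: C(7,0)·(4)^0 = 1·1 = 1.
  j = 1: C(7,1)·(4)^1 = 7·4 = 28.
  V_q(n, t) = 1 + 28 = 29.
Step 2: q^n = 5^7 = 78125.
Step 3: Hamming bound ⌊q^n / V_q(n,t)⌋ = ⌊78125/29⌋ = 2693.
Step 4: Compare |C| = 947 to 2693: satisfied.
The claimed |C| lies below the Hamming bound.


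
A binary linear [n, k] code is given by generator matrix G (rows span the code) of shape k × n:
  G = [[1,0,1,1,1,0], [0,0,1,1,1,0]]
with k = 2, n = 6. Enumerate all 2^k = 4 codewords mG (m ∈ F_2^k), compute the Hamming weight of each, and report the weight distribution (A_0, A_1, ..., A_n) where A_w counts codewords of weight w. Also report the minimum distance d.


Weight distribution: A_0 = 1, A_1 = 1, A_3 = 1, A_4 = 1. Minimum distance d = 1.

Enumerate all 2^2 = 4 messages m ∈ F_2^2.
For each, compute codeword c = mG in F_2^6, then tally its weight.
  m = 00 → c = 000000, weight = 0.
  m = 10 → c = 101110, weight = 4.
  m = 01 → c = 001110, weight = 3.
  m = 11 → c = 100000, weight = 1.
Tally weights:
  weight 0: 1 codewords.
  weight 1: 1 codewords.
  weight 3: 1 codewords.
  weight 4: 1 codewords.
Minimum distance d = smallest w > 0 with A_w > 0 = 1.
Sanity: Σ A_w = 4 = 2^2 = 4 ✓.


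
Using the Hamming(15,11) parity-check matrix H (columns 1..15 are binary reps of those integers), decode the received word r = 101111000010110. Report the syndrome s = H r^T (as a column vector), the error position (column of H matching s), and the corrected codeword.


s = (1, 1, 0, 1)^T, error position = 13, corrected codeword c = 101111000010010

Compute s = H r^T mod 2 one row at a time:
  s_1 = 0 + 0 + 0 + 1 + 0 + 1 + 1 + 0 = 3 ≡ 1 (mod 2).
  s_2 = 1 + 1 + 1 + 0 + 0 + 1 + 1 + 0 = 5 ≡ 1 (mod 2).
  s_3 = 0 + 1 + 1 + 0 + 0 + 1 + 1 + 0 = 4 ≡ 0 (mod 2).
  s_4 = 1 + 1 + 1 + 0 + 0 + 1 + 1 + 0 = 5 ≡ 1 (mod 2).
s = (1, 1, 0, 1)^T — this equals column 13 of H (binary 1101), so error is at position 13.
Correct: flip bit 13 of r = 101111000010110 to get c = 101111000010010.


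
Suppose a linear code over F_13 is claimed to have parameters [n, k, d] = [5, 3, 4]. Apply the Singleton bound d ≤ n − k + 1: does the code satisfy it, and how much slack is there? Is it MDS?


Singleton RHS = n − k + 1 = 3, slack = -1, bound violated (no such code; not MDS).

Singleton bound: d ≤ n − k + 1.
Here n = 5, k = 3, so n − k + 1 = 3.
Given d = 4, check d ≤ 3: NO.
Slack = (n − k + 1) − d = -1.
The slack is negative: d = 4 exceeds n − k + 1 = 3 by 1, so the Singleton bound is violated and no linear [5, 3, 4]_13 code can exist. In particular it is not MDS (MDS requires d = n − k + 1 exactly).
Description: the claimed parameters are [5, 3, 4]_13; such a code would be impossible (violates the Singleton bound).


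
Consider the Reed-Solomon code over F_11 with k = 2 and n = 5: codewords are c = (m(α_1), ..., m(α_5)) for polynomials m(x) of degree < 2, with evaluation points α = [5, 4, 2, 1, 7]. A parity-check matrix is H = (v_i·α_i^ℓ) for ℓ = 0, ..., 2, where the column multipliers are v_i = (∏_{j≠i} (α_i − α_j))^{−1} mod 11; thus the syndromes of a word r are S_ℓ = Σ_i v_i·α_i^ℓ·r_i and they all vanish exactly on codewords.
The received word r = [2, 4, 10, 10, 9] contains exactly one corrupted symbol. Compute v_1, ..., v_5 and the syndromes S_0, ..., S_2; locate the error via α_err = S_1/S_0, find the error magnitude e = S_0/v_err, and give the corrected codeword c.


S = (8, 5, 10), error at position 3, error magnitude e = 2, c = [2, 4, 8, 10, 9].

Step 1: column multipliers v_i = (∏_{j≠i}(α_i − α_j))^{−1} mod 11.
  i = 1 (α = 5): (5−4)(5−2)(5−1)(5−7) = 1·3·4·(−2) = −24 ≡ 9, so v_1 = 9^{−1} = 5 (mod 11).
  i = 2 (α = 4): (4−5)(4−2)(4−1)(4−7) = (−1)·2·3·(−3) = 18 ≡ 7, so v_2 = 7^{−1} = 8 (mod 11).
  i = 3 (α = 2): (2−5)(2−4)(2−1)(2−7) = (−3)·(−2)·1·(−5) = −30 ≡ 3, so v_3 = 3^{−1} = 4 (mod 11).
  i = 4 (α = 1): (1−5)(1−4)(1−2)(1−7) = (−4)·(−3)·(−1)·(−6) = 72 ≡ 6, so v_4 = 6^{−1} = 2 (mod 11).
  i = 5 (α = 7): (7−5)(7−4)(7−2)(7−1) = 2·3·5·6 = 180 ≡ 4, so v_5 = 4^{−1} = 3 (mod 11).
  v = [5, 8, 4, 2, 3].
Step 2: syndromes of r = [2, 4, 10, 10, 9] (all sums mod 11).
  S_0 = Σ v_i r_i = 5·2 + 8·4 + 4·10 + 2·10 + 3·9 = 129 ≡ 8.
  S_1 = Σ v_i α_i r_i = 5·5·2 + 8·4·4 + 4·2·10 + 2·1·10 + 3·7·9 = 467 ≡ 5.
  α_i^2 mod 11 = [3, 5, 4, 1, 5].
  S_2 = Σ v_i α_i^2 r_i = 5·3·2 + 8·5·4 + 4·4·10 + 2·1·10 + 3·5·9 = 505 ≡ 10.
  S = (8, 5, 10) ≠ 0, so r is not a codeword (an error is present).
Step 3: locate the error. For a single error e at position i, S_ℓ = v_i·e·α_i^ℓ, so α_err = S_1/S_0.
  S_0^{−1} = 8^{−1} = 7 (mod 11), so α_err = 5·7 = 35 ≡ 2 = α_3. Error position i = 3.
  Consistency check: S_2/S_1 = 10·9 = 90 ≡ 2 = α_err ✓ (single-error assumption holds).
Step 4: error magnitude e = S_0/v_3 = S_0·∏_{j≠3}(α_3 − α_j) = 8·3 = 24 ≡ 2 (mod 11).
Step 5: correct position 3: c_3 = r_3 − e = 10 − 2 ≡ 8 (mod 11). Hence c = [2, 4, 8, 10, 9].
  Check: interpolating c through the α_i gives m(x) = 1 + 9·x (degree < 2) with m(α_i) = c_i for every i, so c is indeed a codeword.


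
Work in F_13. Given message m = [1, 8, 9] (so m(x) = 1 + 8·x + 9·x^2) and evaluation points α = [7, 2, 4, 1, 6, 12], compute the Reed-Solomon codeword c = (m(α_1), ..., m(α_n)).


c = [4, 1, 8, 5, 9, 2]

Message polynomial: m(x) = 1 + 8·x + 9·x^2 (mod 13).
For each evaluation point α_i, compute m(α_i) mod 13:
  α_1 = 7: Horner steps 9 → 6 → 4, so m(7) = 4.
  α_2 = 2: Horner steps 9 → 0 → 1, so m(2) = 1.
  α_3 = 4: Horner steps 9 → 5 → 8, so m(4) = 8.
  α_4 = 1: Horner steps 9 → 4 → 5, so m(1) = 5.
  α_5 = 6: Horner steps 9 → 10 → 9, so m(6) = 9.
  α_6 = 12: Horner steps 9 → 12 → 2, so m(12) = 2.
Codeword c = [4, 1, 8, 5, 9, 2] ∈ F_13^6.


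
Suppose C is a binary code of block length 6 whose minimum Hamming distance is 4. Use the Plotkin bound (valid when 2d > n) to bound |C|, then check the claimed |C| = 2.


Plotkin bound M ≤ 4; given |C| = 2 ≤ bound (satisfied).

Check applicability: 2d = 8, n = 6.
2d − n = 2 > 0, so Plotkin applies.
Compute d/(2d−n) = 4/2 ≈ 2.0000.
⌊d/(2d−n)⌋ = 2.
Plotkin bound: M ≤ 2·2 = 4.
Given |C| = 2, check: satisfied.
This |C| is below the Plotkin bound.


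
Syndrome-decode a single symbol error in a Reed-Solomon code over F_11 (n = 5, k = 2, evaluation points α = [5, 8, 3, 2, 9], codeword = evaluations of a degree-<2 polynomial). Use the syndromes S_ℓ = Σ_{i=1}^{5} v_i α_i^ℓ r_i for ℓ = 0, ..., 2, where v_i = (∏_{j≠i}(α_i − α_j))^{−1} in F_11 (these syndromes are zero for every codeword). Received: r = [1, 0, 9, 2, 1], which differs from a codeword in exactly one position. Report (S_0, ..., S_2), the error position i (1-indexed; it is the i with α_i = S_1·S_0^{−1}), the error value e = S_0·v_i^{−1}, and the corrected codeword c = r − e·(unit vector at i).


S = (9, 4, 3), error at position 5, error magnitude e = 5, c = [1, 0, 9, 2, 7].

Step 1: column multipliers v_i = (∏_{j≠i}(α_i − α_j))^{−1} mod 11.
  i = 1 (α = 5): (5−8)(5−3)(5−2)(5−9) = (−3)·2·3·(−4) = 72 ≡ 6, so v_1 = 6^{−1} = 2 (mod 11).
  i = 2 (α = 8): (8−5)(8−3)(8−2)(8−9) = 3·5·6·(−1) = −90 ≡ 9, so v_2 = 9^{−1} = 5 (mod 11).
  i = 3 (α = 3): (3−5)(3−8)(3−2)(3−9) = (−2)·(−5)·1·(−6) = −60 ≡ 6, so v_3 = 6^{−1} = 2 (mod 11).
  i = 4 (α = 2): (2−5)(2−8)(2−3)(2−9) = (−3)·(−6)·(−1)·(−7) = 126 ≡ 5, so v_4 = 5^{−1} = 9 (mod 11).
  i = 5 (α = 9): (9−5)(9−8)(9−3)(9−2) = 4·1·6·7 = 168 ≡ 3, so v_5 = 3^{−1} = 4 (mod 11).
  v = [2, 5, 2, 9, 4].
Step 2: syndromes of r = [1, 0, 9, 2, 1] (all sums mod 11).
  S_0 = Σ v_i r_i = 2·1 + 5·0 + 2·9 + 9·2 + 4·1 = 42 ≡ 9.
  S_1 = Σ v_i α_i r_i = 2·5·1 + 5·8·0 + 2·3·9 + 9·2·2 + 4·9·1 = 136 ≡ 4.
  α_i^2 mod 11 = [3, 9, 9, 4, 4].
  S_2 = Σ v_i α_i^2 r_i = 2·3·1 + 5·9·0 + 2·9·9 + 9·4·2 + 4·4·1 = 256 ≡ 3.
  S = (9, 4, 3) ≠ 0, so r is not a codeword (an error is present).
Step 3: locate the error. For a single error e at position i, S_ℓ = v_i·e·α_i^ℓ, so α_err = S_1/S_0.
  S_0^{−1} = 9^{−1} = 5 (mod 11), so α_err = 4·5 = 20 ≡ 9 = α_5. Error position i = 5.
  Consistency check: S_2/S_1 = 3·3 = 9 ≡ 9 = α_err ✓ (single-error assumption holds).
Step 4: error magnitude e = S_0/v_5 = S_0·∏_{j≠5}(α_5 − α_j) = 9·3 = 27 ≡ 5 (mod 11).
Step 5: correct position 5: c_5 = r_5 − e = 1 − 5 ≡ 7 (mod 11). Hence c = [1, 0, 9, 2, 7].
  Check: interpolating c through the α_i gives m(x) = 10 + 7·x (degree < 2) with m(α_i) = c_i for every i, so c is indeed a codeword.


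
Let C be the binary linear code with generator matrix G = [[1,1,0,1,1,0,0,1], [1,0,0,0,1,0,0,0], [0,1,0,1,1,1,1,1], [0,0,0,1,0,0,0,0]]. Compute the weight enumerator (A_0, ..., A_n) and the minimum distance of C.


Weight distribution: A_0 = 1, A_1 = 1, A_2 = 2, A_3 = 4, A_4 = 3, A_5 = 3, A_6 = 2. Minimum distance d = 1.

Enumerate all 2^4 = 16 messages m ∈ F_2^4.
For each, compute codeword c = mG in F_2^8, then tally its weight.
  m = 0000 → c = 00000000, weight = 0.
  m = 1000 → c = 11011001, weight = 5.
  m = 0100 → c = 10001000, weight = 2.
  m = 1100 → c = 01010001, weight = 3.
  m = 0010 → c = 01011111, weight = 6.
  m = 1010 → c = 10000110, weight = 3.
  m = 0110 → c = 11010111, weight = 6.
  m = 1110 → c = 00001110, weight = 3.
  m = 0001 → c = 00010000, weight = 1.
  m = 1001 → c = 11001001, weight = 4.
  m = 0101 → c = 10011000, weight = 3.
  m = 1101 → c = 01000001, weight = 2.
  m = 0011 → c = 01001111, weight = 5.
  m = 1011 → c = 10010110, weight = 4.
  m = 0111 → c = 11000111, weight = 5.
  m = 1111 → c = 00011110, weight = 4.
Tally weights:
  weight 0: 1 codewords.
  weight 1: 1 codewords.
  weight 2: 2 codewords.
  weight 3: 4 codewords.
  weight 4: 3 codewords.
  weight 5: 3 codewords.
  weight 6: 2 codewords.
Minimum distance d = smallest w > 0 with A_w > 0 = 1.
Sanity: Σ A_w = 16 = 2^4 = 16 ✓.


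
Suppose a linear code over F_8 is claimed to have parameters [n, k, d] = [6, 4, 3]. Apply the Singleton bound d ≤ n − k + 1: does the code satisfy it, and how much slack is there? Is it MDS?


Singleton RHS = n − k + 1 = 3, slack = 0, bound satisfied, MDS.

Singleton bound: d ≤ n − k + 1.
Here n = 6, k = 4, so n − k + 1 = 3.
Given d = 3, check d ≤ 3: YES.
Slack = (n − k + 1) − d = 0.
The code is MDS (slack = 0).
Description: the claimed parameters are [6, 4, 3]_8; such a code would be MDS (meets Singleton bound).


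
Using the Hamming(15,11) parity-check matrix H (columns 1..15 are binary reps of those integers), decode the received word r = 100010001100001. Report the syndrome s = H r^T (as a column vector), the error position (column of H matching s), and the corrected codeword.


s = (1, 0, 0, 0)^T, error position = 8, corrected codeword c = 100010011100001

Compute s = H r^T mod 2 one row at a time:
  s_1 = 0 + 1 + 1 + 0 + 0 + 0 + 0 + 1 = 3 ≡ 1 (mod 2).
  s_2 = 0 + 1 + 0 + 0 + 0 + 0 + 0 + 1 = 2 ≡ 0 (mod 2).
  s_3 = 0 + 0 + 0 + 0 + 1 + 0 + 0 + 1 = 2 ≡ 0 (mod 2).
  s_4 = 1 + 0 + 1 + 0 + 1 + 0 + 0 + 1 = 4 ≡ 0 (mod 2).
s = (1, 0, 0, 0)^T — this equals column 8 of H (binary 1000), so error is at position 8.
Correct: flip bit 8 of r = 100010001100001 to get c = 100010011100001.


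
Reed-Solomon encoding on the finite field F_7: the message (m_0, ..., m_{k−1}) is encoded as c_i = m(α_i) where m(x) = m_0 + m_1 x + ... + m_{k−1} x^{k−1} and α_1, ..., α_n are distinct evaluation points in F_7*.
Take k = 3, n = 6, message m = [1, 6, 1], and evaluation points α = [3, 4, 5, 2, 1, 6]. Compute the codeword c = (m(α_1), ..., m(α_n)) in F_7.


c = [0, 6, 0, 3, 1, 3]

Message polynomial: m(x) = 1 + 6·x + 1·x^2 (mod 7).
For each evaluation point α_i, compute m(α_i) mod 7:
  α_1 = 3: Horner steps 1 → 2 → 0, so m(3) = 0.
  α_2 = 4: Horner steps 1 → 3 → 6, so m(4) = 6.
  α_3 = 5: Horner steps 1 → 4 → 0, so m(5) = 0.
  α_4 = 2: Horner steps 1 → 1 → 3, so m(2) = 3.
  α_5 = 1: Horner steps 1 → 0 → 1, so m(1) = 1.
  α_6 = 6: Horner steps 1 → 5 → 3, so m(6) = 3.
Codeword c = [0, 6, 0, 3, 1, 3] ∈ F_7^6.


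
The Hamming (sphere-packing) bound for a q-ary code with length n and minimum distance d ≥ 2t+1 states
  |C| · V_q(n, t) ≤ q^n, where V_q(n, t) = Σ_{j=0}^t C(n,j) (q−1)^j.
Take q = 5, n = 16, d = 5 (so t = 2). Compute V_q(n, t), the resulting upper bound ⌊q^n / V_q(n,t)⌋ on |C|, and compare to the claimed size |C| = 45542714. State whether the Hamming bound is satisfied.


V_q(n, t) = 1985, q^n = 152587890625, Hamming bound = 76870473, |C| = 45542714 ≤ bound (satisfied).

Step 1: Compute V_q(n, t) = Σ_{j=0}^2 C(n, j) (q−1)^j.
  j = 0: C(16,0)·(4)^0 = 1·1 = 1.
  j = 1: C(16,1)·(4)^1 = 16·4 = 64.
  j = 2: C(16,2)·(4)^2 = 120·16 = 1920.
  V_q(n, t) = 1 + 64 + 1920 = 1985.
Step 2: q^n = 5^16 = 152587890625.
Step 3: Hamming bound ⌊q^n / V_q(n,t)⌋ = ⌊152587890625/1985⌋ = 76870473.
Step 4: Compare |C| = 45542714 to 76870473: satisfied.
The claimed |C| lies below the Hamming bound.


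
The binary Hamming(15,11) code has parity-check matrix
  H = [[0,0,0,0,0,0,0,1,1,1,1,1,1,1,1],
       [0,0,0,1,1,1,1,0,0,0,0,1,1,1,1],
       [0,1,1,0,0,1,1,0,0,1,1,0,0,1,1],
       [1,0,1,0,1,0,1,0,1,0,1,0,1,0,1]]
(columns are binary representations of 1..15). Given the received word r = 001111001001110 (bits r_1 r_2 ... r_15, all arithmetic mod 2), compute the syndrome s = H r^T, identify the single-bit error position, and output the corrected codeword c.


s = (0, 0, 1, 0)^T, error position = 2, corrected codeword c = 011111001001110

Compute s = H r^T mod 2 one row at a time:
  s_1 = 0 + 1 + 0 + 0 + 1 + 1 + 1 + 0 = 4 ≡ 0 (mod 2).
  s_2 = 1 + 1 + 1 + 0 + 1 + 1 + 1 + 0 = 6 ≡ 0 (mod 2).
  s_3 = 0 + 1 + 1 + 0 + 0 + 0 + 1 + 0 = 3 ≡ 1 (mod 2).
  s_4 = 0 + 1 + 1 + 0 + 1 + 0 + 1 + 0 = 4 ≡ 0 (mod 2).
s = (0, 0, 1, 0)^T — this equals column 2 of H (binary 0010), so error is at position 2.
Correct: flip bit 2 of r = 001111001001110 to get c = 011111001001110.


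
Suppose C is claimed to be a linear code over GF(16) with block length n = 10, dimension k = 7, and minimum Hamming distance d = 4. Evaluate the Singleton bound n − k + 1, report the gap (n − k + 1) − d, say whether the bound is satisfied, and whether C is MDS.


Singleton RHS = n − k + 1 = 4, slack = 0, bound satisfied, MDS.

Singleton bound: d ≤ n − k + 1.
Here n = 10, k = 7, so n − k + 1 = 4.
Given d = 4, check d ≤ 4: YES.
Slack = (n − k + 1) − d = 0.
The code is MDS (slack = 0).
Description: the claimed parameters are [10, 7, 4]_16; such a code would be MDS (meets Singleton bound).


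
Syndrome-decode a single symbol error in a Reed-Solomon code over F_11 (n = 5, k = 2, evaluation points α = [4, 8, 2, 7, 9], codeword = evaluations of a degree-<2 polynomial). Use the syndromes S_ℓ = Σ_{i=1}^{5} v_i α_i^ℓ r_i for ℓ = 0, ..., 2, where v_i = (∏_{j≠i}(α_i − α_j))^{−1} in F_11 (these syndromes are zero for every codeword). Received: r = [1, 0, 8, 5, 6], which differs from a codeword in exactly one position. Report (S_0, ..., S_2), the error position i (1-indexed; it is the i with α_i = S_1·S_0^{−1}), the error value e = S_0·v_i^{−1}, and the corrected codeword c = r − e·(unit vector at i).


S = (3, 1, 4), error at position 1, error magnitude e = 3, c = [9, 0, 8, 5, 6].

Step 1: column multipliers v_i = (∏_{j≠i}(α_i − α_j))^{−1} mod 11.
  i = 1 (α = 4): (4−8)(4−2)(4−7)(4−9) = (−4)·2·(−3)·(−5) = −120 ≡ 1, so v_1 = 1^{−1} = 1 (mod 11).
  i = 2 (α = 8): (8−4)(8−2)(8−7)(8−9) = 4·6·1·(−1) = −24 ≡ 9, so v_2 = 9^{−1} = 5 (mod 11).
  i = 3 (α = 2): (2−4)(2−8)(2−7)(2−9) = (−2)·(−6)·(−5)·(−7) = 420 ≡ 2, so v_3 = 2^{−1} = 6 (mod 11).
  i = 4 (α = 7): (7−4)(7−8)(7−2)(7−9) = 3·(−1)·5·(−2) = 30 ≡ 8, so v_4 = 8^{−1} = 7 (mod 11).
  i = 5 (α = 9): (9−4)(9−8)(9−2)(9−7) = 5·1·7·2 = 70 ≡ 4, so v_5 = 4^{−1} = 3 (mod 11).
  v = [1, 5, 6, 7, 3].
Step 2: syndromes of r = [1, 0, 8, 5, 6] (all sums mod 11).
  S_0 = Σ v_i r_i = 1·1 + 5·0 + 6·8 + 7·5 + 3·6 = 102 ≡ 3.
  S_1 = Σ v_i α_i r_i = 1·4·1 + 5·8·0 + 6·2·8 + 7·7·5 + 3·9·6 = 507 ≡ 1.
  α_i^2 mod 11 = [5, 9, 4, 5, 4].
  S_2 = Σ v_i α_i^2 r_i = 1·5·1 + 5·9·0 + 6·4·8 + 7·5·5 + 3·4·6 = 444 ≡ 4.
  S = (3, 1, 4) ≠ 0, so r is not a codeword (an error is present).
Step 3: locate the error. For a single error e at position i, S_ℓ = v_i·e·α_i^ℓ, so α_err = S_1/S_0.
  S_0^{−1} = 3^{−1} = 4 (mod 11), so α_err = 1·4 = 4 ≡ 4 = α_1. Error position i = 1.
  Consistency check: S_2/S_1 = 4·1 = 4 ≡ 4 = α_err ✓ (single-error assumption holds).
Step 4: error magnitude e = S_0/v_1 = S_0·∏_{j≠1}(α_1 − α_j) = 3·1 = 3 ≡ 3 (mod 11).
Step 5: correct position 1: c_1 = r_1 − e = 1 − 3 ≡ 9 (mod 11). Hence c = [9, 0, 8, 5, 6].
  Check: interpolating c through the α_i gives m(x) = 7 + 6·x (degree < 2) with m(α_i) = c_i for every i, so c is indeed a codeword.


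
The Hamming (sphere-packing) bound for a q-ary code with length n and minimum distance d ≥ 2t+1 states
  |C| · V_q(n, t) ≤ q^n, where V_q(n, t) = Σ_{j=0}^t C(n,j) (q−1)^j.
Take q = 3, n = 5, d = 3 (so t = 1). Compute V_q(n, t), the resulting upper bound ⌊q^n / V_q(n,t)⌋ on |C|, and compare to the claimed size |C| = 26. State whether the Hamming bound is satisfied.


V_q(n, t) = 11, q^n = 243, Hamming bound = 22, |C| = 26 > bound (violated).

Step 1: Compute V_q(n, t) = Σ_{j=0}^1 C(n, j) (q−1)^j.
  j = 0: C(5,0)·(2)^0 = 1·1 = 1.
  j = 1: C(5,1)·(2)^1 = 5·2 = 10.
  V_q(n, t) = 1 + 10 = 11.
Step 2: q^n = 3^5 = 243.
Step 3: Hamming bound ⌊q^n / V_q(n,t)⌋ = ⌊243/11⌋ = 22.
Step 4: Compare |C| = 26 to 22: violated.
The claimed |C| lies above the Hamming bound, so no 3-ary code of length 5 with d ≥ 3 can have 26 codewords.


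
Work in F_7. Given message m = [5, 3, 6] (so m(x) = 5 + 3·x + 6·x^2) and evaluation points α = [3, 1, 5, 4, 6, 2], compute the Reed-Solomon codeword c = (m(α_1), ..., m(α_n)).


c = [5, 0, 2, 1, 1, 0]

Message polynomial: m(x) = 5 + 3·x + 6·x^2 (mod 7).
For each evaluation point α_i, compute m(α_i) mod 7:
  α_1 = 3: Horner steps 6 → 0 → 5, so m(3) = 5.
  α_2 = 1: Horner steps 6 → 2 → 0, so m(1) = 0.
  α_3 = 5: Horner steps 6 → 5 → 2, so m(5) = 2.
  α_4 = 4: Horner steps 6 → 6 → 1, so m(4) = 1.
  α_5 = 6: Horner steps 6 → 4 → 1, so m(6) = 1.
  α_6 = 2: Horner steps 6 → 1 → 0, so m(2) = 0.
Codeword c = [5, 0, 2, 1, 1, 0] ∈ F_7^6.


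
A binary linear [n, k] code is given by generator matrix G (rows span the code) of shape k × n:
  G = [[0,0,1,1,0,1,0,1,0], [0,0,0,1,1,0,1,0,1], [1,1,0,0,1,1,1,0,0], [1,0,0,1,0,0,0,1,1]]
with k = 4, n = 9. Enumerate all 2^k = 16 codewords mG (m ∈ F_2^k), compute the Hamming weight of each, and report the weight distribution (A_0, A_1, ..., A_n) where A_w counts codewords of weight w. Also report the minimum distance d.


Weight distribution: A_0 = 1, A_3 = 2, A_4 = 5, A_5 = 4, A_6 = 2, A_7 = 2. Minimum distance d = 3.

Enumerate all 2^4 = 16 messages m ∈ F_2^4.
For each, compute codeword c = mG in F_2^9, then tally its weight.
  m = 0000 → c = 000000000, weight = 0.
  m = 1000 → c = 001101010, weight = 4.
  m = 0100 → c = 000110101, weight = 4.
  m = 1100 → c = 001011111, weight = 6.
  m = 0010 → c = 110011100, weight = 5.
  m = 1010 → c = 111110110, weight = 7.
  m = 0110 → c = 110101001, weight = 5.
  m = 1110 → c = 111000011, weight = 5.
  m = 0001 → c = 100100011, weight = 4.
  m = 1001 → c = 101001001, weight = 4.
  m = 0101 → c = 100010110, weight = 4.
  m = 1101 → c = 101111100, weight = 6.
  m = 0011 → c = 010111111, weight = 7.
  m = 1011 → c = 011010101, weight = 5.
  m = 0111 → c = 010001010, weight = 3.
  m = 1111 → c = 011100000, weight = 3.
Tally weights:
  weight 0: 1 codewords.
  weight 3: 2 codewords.
  weight 4: 5 codewords.
  weight 5: 4 codewords.
  weight 6: 2 codewords.
  weight 7: 2 codewords.
Minimum distance d = smallest w > 0 with A_w > 0 = 3.
Sanity: Σ A_w = 16 = 2^4 = 16 ✓.


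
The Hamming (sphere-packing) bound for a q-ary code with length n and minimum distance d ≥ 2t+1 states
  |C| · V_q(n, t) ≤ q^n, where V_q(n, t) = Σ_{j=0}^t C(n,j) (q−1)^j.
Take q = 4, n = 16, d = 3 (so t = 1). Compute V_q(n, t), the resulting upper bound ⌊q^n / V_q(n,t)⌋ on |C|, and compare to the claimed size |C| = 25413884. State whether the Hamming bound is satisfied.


V_q(n, t) = 49, q^n = 4294967296, Hamming bound = 87652393, |C| = 25413884 ≤ bound (satisfied).

Step 1: Compute V_q(n, t) = Σ_{j=0}^1 C(n, j) (q−1)^j.
  j = 0: C(16,0)·(3)^0 = 1·1 = 1.
  j = 1: C(16,1)·(3)^1 = 16·3 = 48.
  V_q(n, t) = 1 + 48 = 49.
Step 2: q^n = 4^16 = 4294967296.
Step 3: Hamming bound ⌊q^n / V_q(n,t)⌋ = ⌊4294967296/49⌋ = 87652393.
Step 4: Compare |C| = 25413884 to 87652393: satisfied.
The claimed |C| lies below the Hamming bound.


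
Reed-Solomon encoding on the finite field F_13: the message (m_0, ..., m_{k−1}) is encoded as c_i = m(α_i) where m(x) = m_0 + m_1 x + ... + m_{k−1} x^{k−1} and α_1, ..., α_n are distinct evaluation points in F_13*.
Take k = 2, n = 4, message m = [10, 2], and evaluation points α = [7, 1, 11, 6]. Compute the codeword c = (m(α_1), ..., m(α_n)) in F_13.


c = [11, 12, 6, 9]

Message polynomial: m(x) = 10 + 2·x (mod 13).
For each evaluation point α_i, compute m(α_i) mod 13:
  α_1 = 7: Horner steps 2 → 11, so m(7) = 11.
  α_2 = 1: Horner steps 2 → 12, so m(1) = 12.
  α_3 = 11: Horner steps 2 → 6, so m(11) = 6.
  α_4 = 6: Horner steps 2 → 9, so m(6) = 9.
Codeword c = [11, 12, 6, 9] ∈ F_13^4.


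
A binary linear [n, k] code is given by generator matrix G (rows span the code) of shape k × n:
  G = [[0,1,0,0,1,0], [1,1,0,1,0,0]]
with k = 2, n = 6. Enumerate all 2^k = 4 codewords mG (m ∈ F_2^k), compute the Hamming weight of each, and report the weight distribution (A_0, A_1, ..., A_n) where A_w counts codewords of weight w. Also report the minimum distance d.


Weight distribution: A_0 = 1, A_2 = 1, A_3 = 2. Minimum distance d = 2.

Enumerate all 2^2 = 4 messages m ∈ F_2^2.
For each, compute codeword c = mG in F_2^6, then tally its weight.
  m = 00 → c = 000000, weight = 0.
  m = 10 → c = 010010, weight = 2.
  m = 01 → c = 110100, weight = 3.
  m = 11 → c = 100110, weight = 3.
Tally weights:
  weight 0: 1 codewords.
  weight 2: 1 codewords.
  weight 3: 2 codewords.
Minimum distance d = smallest w > 0 with A_w > 0 = 2.
Sanity: Σ A_w = 4 = 2^2 = 4 ✓.


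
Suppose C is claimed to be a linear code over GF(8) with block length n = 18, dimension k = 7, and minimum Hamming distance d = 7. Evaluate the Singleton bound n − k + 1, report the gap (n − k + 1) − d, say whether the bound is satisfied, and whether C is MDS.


Singleton RHS = n − k + 1 = 12, slack = 5, bound satisfied, not MDS.

Singleton bound: d ≤ n − k + 1.
Here n = 18, k = 7, so n − k + 1 = 12.
Given d = 7, check d ≤ 12: YES.
Slack = (n − k + 1) − d = 5.
The code is NOT MDS (slack = 5 > 0).
Description: the claimed parameters are [18, 7, 7]_8; such a code would be non-MDS.


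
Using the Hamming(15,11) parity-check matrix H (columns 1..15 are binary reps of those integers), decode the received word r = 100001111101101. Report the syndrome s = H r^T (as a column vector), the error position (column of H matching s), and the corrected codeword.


s = (0, 1, 0, 1)^T, error position = 5, corrected codeword c = 100011111101101

Compute s = H r^T mod 2 one row at a time:
  s_1 = 1 + 1 + 1 + 0 + 1 + 1 + 0 + 1 = 6 ≡ 0 (mod 2).
  s_2 = 0 + 0 + 1 + 1 + 1 + 1 + 0 + 1 = 5 ≡ 1 (mod 2).
  s_3 = 0 + 0 + 1 + 1 + 1 + 0 + 0 + 1 = 4 ≡ 0 (mod 2).
  s_4 = 1 + 0 + 0 + 1 + 1 + 0 + 1 + 1 = 5 ≡ 1 (mod 2).
s = (0, 1, 0, 1)^T — this equals column 5 of H (binary 0101), so error is at position 5.
Correct: flip bit 5 of r = 100001111101101 to get c = 100011111101101.


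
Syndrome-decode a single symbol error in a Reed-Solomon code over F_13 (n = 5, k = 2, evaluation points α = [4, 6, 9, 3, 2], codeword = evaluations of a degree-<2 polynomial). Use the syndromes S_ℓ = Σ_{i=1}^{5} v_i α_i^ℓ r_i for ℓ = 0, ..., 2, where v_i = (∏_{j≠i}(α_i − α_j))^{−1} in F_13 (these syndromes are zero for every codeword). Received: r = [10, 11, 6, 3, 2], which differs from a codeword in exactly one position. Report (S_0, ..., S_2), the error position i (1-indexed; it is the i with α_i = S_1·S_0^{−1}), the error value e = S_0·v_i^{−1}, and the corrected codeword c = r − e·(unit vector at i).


S = (8, 3, 6), error at position 5, error magnitude e = 6, c = [10, 11, 6, 3, 9].

Step 1: column multipliers v_i = (∏_{j≠i}(α_i − α_j))^{−1} mod 13.
  i = 1 (α = 4): (4−6)(4−9)(4−3)(4−2) = (−2)·(−5)·1·2 = 20 ≡ 7, so v_1 = 7^{−1} = 2 (mod 13).
  i = 2 (α = 6): (6−4)(6−9)(6−3)(6−2) = 2·(−3)·3·4 = −72 ≡ 6, so v_2 = 6^{−1} = 11 (mod 13).
  i = 3 (α = 9): (9−4)(9−6)(9−3)(9−2) = 5·3·6·7 = 630 ≡ 6, so v_3 = 6^{−1} = 11 (mod 13).
  i = 4 (α = 3): (3−4)(3−6)(3−9)(3−2) = (−1)·(−3)·(−6)·1 = −18 ≡ 8, so v_4 = 8^{−1} = 5 (mod 13).
  i = 5 (α = 2): (2−4)(2−6)(2−9)(2−3) = (−2)·(−4)·(−7)·(−1) = 56 ≡ 4, so v_5 = 4^{−1} = 10 (mod 13).
  v = [2, 11, 11, 5, 10].
Step 2: syndromes of r = [10, 11, 6, 3, 2] (all sums mod 13).
  S_0 = Σ v_i r_i = 2·10 + 11·11 + 11·6 + 5·3 + 10·2 = 242 ≡ 8.
  S_1 = Σ v_i α_i r_i = 2·4·10 + 11·6·11 + 11·9·6 + 5·3·3 + 10·2·2 = 1485 ≡ 3.
  α_i^2 mod 13 = [3, 10, 3, 9, 4].
  S_2 = Σ v_i α_i^2 r_i = 2·3·10 + 11·10·11 + 11·3·6 + 5·9·3 + 10·4·2 = 1683 ≡ 6.
  S = (8, 3, 6) ≠ 0, so r is not a codeword (an error is present).
Step 3: locate the error. For a single error e at position i, S_ℓ = v_i·e·α_i^ℓ, so α_err = S_1/S_0.
  S_0^{−1} = 8^{−1} = 5 (mod 13), so α_err = 3·5 = 15 ≡ 2 = α_5. Error position i = 5.
  Consistency check: S_2/S_1 = 6·9 = 54 ≡ 2 = α_err ✓ (single-error assumption holds).
Step 4: error magnitude e = S_0/v_5 = S_0·∏_{j≠5}(α_5 − α_j) = 8·4 = 32 ≡ 6 (mod 13).
Step 5: correct position 5: c_5 = r_5 − e = 2 − 6 ≡ 9 (mod 13). Hence c = [10, 11, 6, 3, 9].
  Check: interpolating c through the α_i gives m(x) = 8 + 7·x (degree < 2) with m(α_i) = c_i for every i, so c is indeed a codeword.


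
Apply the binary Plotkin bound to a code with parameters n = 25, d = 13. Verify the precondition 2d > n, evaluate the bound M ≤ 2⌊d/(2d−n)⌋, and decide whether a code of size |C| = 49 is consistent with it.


Plotkin bound M ≤ 26; given |C| = 49 > bound (violated).

Check applicability: 2d = 26, n = 25.
2d − n = 1 > 0, so Plotkin applies.
Compute d/(2d−n) = 13/1 ≈ 13.0000.
⌊d/(2d−n)⌋ = 13.
Plotkin bound: M ≤ 2·13 = 26.
Given |C| = 49, check: VIOLATED.
This |C| is above the Plotkin bound, so no binary code with n = 25, d = 13 and 49 codewords exists.
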